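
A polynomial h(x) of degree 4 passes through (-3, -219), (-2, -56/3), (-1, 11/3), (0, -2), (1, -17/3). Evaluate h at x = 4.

Using the Lagrange interpolation formula with nodes -3, -2, -1, 0, 1:
  L_0(x) = (x + 2)(x + 1)x(x - 1) / 24
  L_1(x) = (x + 3)(x + 1)x(x - 1) / -6
  L_2(x) = (x + 3)(x + 2)x(x - 1) / 4
  L_3(x) = (x + 3)(x + 2)(x + 1)(x - 1) / -6
  L_4(x) = (x + 3)(x + 2)(x + 1)x / 24
Then h(x) = -219·L_0(x) - 56/3·L_1(x) + 11/3·L_2(x) - 2·L_3(x) - 17/3·L_4(x).
Expanding and collecting terms gives h(x) = -5x⁴ - 5x³ + 6x² + (1/3)x - 2.
Evaluating at x = 4: h(4) = -4514/3.

-4514/3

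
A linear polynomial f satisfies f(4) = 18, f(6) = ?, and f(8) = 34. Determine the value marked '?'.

On equispaced nodes a degree-1 polynomial has vanishing second forward difference, so
  f(4) - 2·f(6) + f(8) = 0.
Substituting the known values and solving for f(6):
  -2·f(6) = -52
  f(6) = 26.

26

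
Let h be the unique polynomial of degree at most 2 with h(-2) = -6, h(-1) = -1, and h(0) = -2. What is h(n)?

h(n) = -3n^2 - 4n - 2

Write h(n) = an^2 + bn + c. Substituting each data point gives a linear system:
  4a - 2b + c = -6
  a - b + c = -1
  c = -2
Solving the system yields a = -3, b = -4, c = -2.
So h(n) = -3n^2 - 4n - 2.
Check: h(-2) = -6. ✓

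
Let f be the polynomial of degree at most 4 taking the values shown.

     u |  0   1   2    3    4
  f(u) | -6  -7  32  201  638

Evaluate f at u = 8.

9506

Write f(u) = au^4 + bu^3 + cu^2 + du + e. Substituting each data point gives a linear system:
  e = -6
  a + b + c + d + e = -7
  16a + 8b + 4c + 2d + e = 32
  81a + 27b + 9c + 3d + e = 201
  256a + 64b + 16c + 4d + e = 638
Solving the system yields a = 2, b = 3, c = -3, d = -3, e = -6.
So f(u) = 2u⁴ + 3u³ - 3u² - 3u - 6.
Then f(8) = 9506.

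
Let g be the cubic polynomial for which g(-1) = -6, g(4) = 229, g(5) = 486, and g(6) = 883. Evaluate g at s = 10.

Write g(s) = as^3 + bs^2 + cs + d. Substituting each data point gives a linear system:
  -a + b - c + d = -6
  64a + 16b + 4c + d = 229
  125a + 25b + 5c + d = 486
  216a + 36b + 6c + d = 883
Solving the system yields a = 5, b = -5, c = -3, d = 1.
So g(s) = 5s³ - 5s² - 3s + 1.
Then g(10) = 4471.

4471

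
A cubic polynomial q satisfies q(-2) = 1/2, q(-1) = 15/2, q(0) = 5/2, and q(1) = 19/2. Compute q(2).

Forward differences of the values at u = -2, -1, 0, 1:
  q  : 1/2  15/2  5/2  19/2
  Δ  : 7  -5  7
  Δ^2: -12  12
  Δ^3: 24
The third differences are constant, confirming degree 3.
Interpolating (Newton forward form) and evaluating at u = 2 gives q(2) = 105/2.

105/2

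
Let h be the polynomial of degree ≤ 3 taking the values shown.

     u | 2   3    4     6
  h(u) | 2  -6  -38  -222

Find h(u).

h(u) = -2u^3 + 6u^2 - 6

Write h(u) = au^3 + bu^2 + cu + d. Substituting each data point gives a linear system:
  8a + 4b + 2c + d = 2
  27a + 9b + 3c + d = -6
  64a + 16b + 4c + d = -38
  216a + 36b + 6c + d = -222
Solving the system yields a = -2, b = 6, c = 0, d = -6.
So h(u) = -2u^3 + 6u^2 - 6.
Check: h(3) = -6. ✓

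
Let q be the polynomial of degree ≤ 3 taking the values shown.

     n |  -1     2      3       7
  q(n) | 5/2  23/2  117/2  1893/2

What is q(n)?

Using the Lagrange interpolation formula with nodes -1, 2, 3, 7:
  L_0(n) = (n - 2)(n - 3)(n - 7) / -96
  L_1(n) = (n + 1)(n - 3)(n - 7) / 15
  L_2(n) = (n + 1)(n - 2)(n - 7) / -16
  L_3(n) = (n + 1)(n - 2)(n - 3) / 160
Then q(n) = 5/2·L_0(n) + 23/2·L_1(n) + 117/2·L_2(n) + 1893/2·L_3(n).
Expanding and collecting terms gives q(n) = 3n³ - n² - 5n + 3/2.
Check: q(7) = 1893/2. ✓

q(n) = 3n^3 - n^2 - 5n + 3/2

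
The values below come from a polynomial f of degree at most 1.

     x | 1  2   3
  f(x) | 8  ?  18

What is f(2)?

The 2 known points determine the degree-1 polynomial uniquely.
Write f(x) = ax + b. Substituting each data point gives a linear system:
  a + b = 8
  3a + b = 18
Solving the system yields a = 5, b = 3.
So f(x) = 5x + 3.
Then f(2) = 13.

13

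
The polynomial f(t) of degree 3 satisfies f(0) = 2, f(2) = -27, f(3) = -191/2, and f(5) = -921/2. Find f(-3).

Write f(t) = at^3 + bt^2 + ct + d. Substituting each data point gives a linear system:
  d = 2
  8a + 4b + 2c + d = -27
  27a + 9b + 3c + d = -191/2
  125a + 25b + 5c + d = -921/2
Solving the system yields a = -4, b = 2, c = -5/2, d = 2.
So f(t) = -4t³ + 2t² - (5/2)t + 2.
Then f(-3) = 271/2.

271/2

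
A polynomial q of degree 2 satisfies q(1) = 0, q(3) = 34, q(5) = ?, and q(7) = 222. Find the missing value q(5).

108

The 3 known points determine the degree-2 polynomial uniquely.
Write q(x) = ax^2 + bx + c. Substituting each data point gives a linear system:
  a + b + c = 0
  9a + 3b + c = 34
  49a + 7b + c = 222
Solving the system yields a = 5, b = -3, c = -2.
So q(x) = 5x^2 - 3x - 2.
Then q(5) = 108.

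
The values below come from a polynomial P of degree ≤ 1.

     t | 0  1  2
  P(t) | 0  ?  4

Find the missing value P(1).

2

On equispaced nodes a degree-1 polynomial has vanishing second forward difference, so
  P(0) - 2·P(1) + P(2) = 0.
Substituting the known values and solving for P(1):
  -2·P(1) = -4
  P(1) = 2.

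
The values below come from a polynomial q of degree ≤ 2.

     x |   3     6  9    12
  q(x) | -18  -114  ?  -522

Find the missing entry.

-282

The 3 known points determine the degree-2 polynomial uniquely.
Write q(x) = ax^2 + bx + c. Substituting each data point gives a linear system:
  9a + 3b + c = -18
  36a + 6b + c = -114
  144a + 12b + c = -522
Solving the system yields a = -4, b = 4, c = 6.
So q(x) = -4x² + 4x + 6.
Then q(9) = -282.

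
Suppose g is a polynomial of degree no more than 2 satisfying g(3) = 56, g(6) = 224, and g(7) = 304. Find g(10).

616

Write g(x) = ax^2 + bx + c. Substituting each data point gives a linear system:
  9a + 3b + c = 56
  36a + 6b + c = 224
  49a + 7b + c = 304
Solving the system yields a = 6, b = 2, c = -4.
So g(x) = 6x² + 2x - 4.
Then g(10) = 616.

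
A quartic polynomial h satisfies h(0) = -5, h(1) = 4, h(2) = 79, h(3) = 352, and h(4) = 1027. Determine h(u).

Write h(u) = au^4 + bu^3 + cu^2 + du + e. Substituting each data point gives a linear system:
  e = -5
  a + b + c + d + e = 4
  16a + 8b + 4c + 2d + e = 79
  81a + 27b + 9c + 3d + e = 352
  256a + 64b + 16c + 4d + e = 1027
Solving the system yields a = 3, b = 4, c = 0, d = 2, e = -5.
So h(u) = 3u^4 + 4u^3 + 2u - 5.
Check: h(1) = 4. ✓

h(u) = 3u^4 + 4u^3 + 2u - 5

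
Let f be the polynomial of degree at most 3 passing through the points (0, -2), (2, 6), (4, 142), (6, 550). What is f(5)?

303

Write f(x) = ax^3 + bx^2 + cx + d. Substituting each data point gives a linear system:
  d = -2
  8a + 4b + 2c + d = 6
  64a + 16b + 4c + d = 142
  216a + 36b + 6c + d = 550
Solving the system yields a = 3, b = -2, c = -4, d = -2.
So f(x) = 3x^3 - 2x^2 - 4x - 2.
Then f(5) = 303.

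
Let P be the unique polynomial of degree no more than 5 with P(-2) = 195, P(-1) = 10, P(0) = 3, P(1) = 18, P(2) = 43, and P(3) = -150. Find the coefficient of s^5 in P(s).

-3

Write P(s) = as^5 + bs^4 + cs^3 + ds^2 + es + k. Substituting each data point gives a linear system:
  -32a + 16b - 8c + 4d - 2e + k = 195
  -a + b - c + d - e + k = 10
  k = 3
  a + b + c + d + e + k = 18
  32a + 16b + 8c + 4d + 2e + k = 43
  243a + 81b + 27c + 9d + 3e + k = -150
Solving the system yields a = -3, b = 6, c = 1, d = 5, e = 6, k = 3.
So P(s) = -3s^5 + 6s^4 + s^3 + 5s^2 + 6s + 3.
The leading coefficient is -3.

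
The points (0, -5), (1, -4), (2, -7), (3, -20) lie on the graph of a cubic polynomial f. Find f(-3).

28

Using the Lagrange interpolation formula with nodes 0, 1, 2, 3:
  L_0(n) = (n - 1)(n - 2)(n - 3) / -6
  L_1(n) = n(n - 2)(n - 3) / 2
  L_2(n) = n(n - 1)(n - 3) / -2
  L_3(n) = n(n - 1)(n - 2) / 6
Then f(n) = -5·L_0(n) - 4·L_1(n) - 7·L_2(n) - 20·L_3(n).
Expanding and collecting terms gives f(n) = -n³ + n² + n - 5.
Evaluating at n = -3: f(-3) = 28.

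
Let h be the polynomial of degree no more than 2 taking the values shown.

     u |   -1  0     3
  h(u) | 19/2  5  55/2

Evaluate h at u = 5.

145/2

Write h(u) = au^2 + bu + c. Substituting each data point gives a linear system:
  a - b + c = 19/2
  c = 5
  9a + 3b + c = 55/2
Solving the system yields a = 3, b = -3/2, c = 5.
So h(u) = 3u^2 - (3/2)u + 5.
Then h(5) = 145/2.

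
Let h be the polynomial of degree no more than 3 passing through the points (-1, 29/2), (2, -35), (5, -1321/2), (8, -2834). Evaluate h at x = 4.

Using the Lagrange interpolation formula with nodes -1, 2, 5, 8:
  L_0(x) = (x - 2)(x - 5)(x - 8) / -162
  L_1(x) = (x + 1)(x - 5)(x - 8) / 54
  L_2(x) = (x + 1)(x - 2)(x - 8) / -54
  L_3(x) = (x + 1)(x - 2)(x - 5) / 162
Then h(x) = 29/2·L_0(x) - 35·L_1(x) - 1321/2·L_2(x) - 2834·L_3(x).
Expanding and collecting terms gives h(x) = -6x³ + 4x² - (5/2)x + 2.
Evaluating at x = 4: h(4) = -328.

-328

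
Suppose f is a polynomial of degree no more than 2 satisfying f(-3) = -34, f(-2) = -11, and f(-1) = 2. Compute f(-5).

-110

Forward differences of the values at n = -3, -2, -1:
  f  : -34  -11  2
  Δ  : 23  13
  Δ^2: -10
The second differences are constant, confirming degree 2.
Interpolating (Newton forward form) and evaluating at n = -5 gives f(-5) = -110.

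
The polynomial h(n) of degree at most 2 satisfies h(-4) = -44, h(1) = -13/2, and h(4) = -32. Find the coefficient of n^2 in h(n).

-2

Write h(n) = an^2 + bn + c. Substituting each data point gives a linear system:
  16a - 4b + c = -44
  a + b + c = -13/2
  16a + 4b + c = -32
Solving the system yields a = -2, b = 3/2, c = -6.
So h(n) = -2n² + (3/2)n - 6.
The leading coefficient is -2.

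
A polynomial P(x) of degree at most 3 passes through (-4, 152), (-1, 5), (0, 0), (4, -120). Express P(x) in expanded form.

Write P(x) = ax^3 + bx^2 + cx + d. Substituting each data point gives a linear system:
  -64a + 16b - 4c + d = 152
  -a + b - c + d = 5
  d = 0
  64a + 16b + 4c + d = -120
Solving the system yields a = -2, b = 1, c = -2, d = 0.
So P(x) = -2x^3 + x^2 - 2x.
Check: P(0) = 0. ✓

P(x) = -2x^3 + x^2 - 2x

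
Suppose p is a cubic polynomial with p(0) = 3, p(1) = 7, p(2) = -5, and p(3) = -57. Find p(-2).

Write p(t) = at^3 + bt^2 + ct + d. Substituting each data point gives a linear system:
  d = 3
  a + b + c + d = 7
  8a + 4b + 2c + d = -5
  27a + 9b + 3c + d = -57
Solving the system yields a = -4, b = 4, c = 4, d = 3.
So p(t) = -4t^3 + 4t^2 + 4t + 3.
Then p(-2) = 43.

43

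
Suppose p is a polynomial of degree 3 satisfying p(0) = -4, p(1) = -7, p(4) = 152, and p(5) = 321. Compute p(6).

Using the Lagrange interpolation formula with nodes 0, 1, 4, 5:
  L_0(u) = (u - 1)(u - 4)(u - 5) / -20
  L_1(u) = u(u - 4)(u - 5) / 12
  L_2(u) = u(u - 1)(u - 5) / -12
  L_3(u) = u(u - 1)(u - 4) / 20
Then p(u) = -4·L_0(u) - 7·L_1(u) + 152·L_2(u) + 321·L_3(u).
Expanding and collecting terms gives p(u) = 3u³ - u² - 5u - 4.
Evaluating at u = 6: p(6) = 578.

578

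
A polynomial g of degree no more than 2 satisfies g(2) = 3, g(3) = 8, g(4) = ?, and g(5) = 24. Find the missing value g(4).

On equispaced nodes a degree-2 polynomial has vanishing third forward difference, so
  - g(2) + 3·g(3) - 3·g(4) + g(5) = 0.
Substituting the known values and solving for g(4):
  -3·g(4) = -45
  g(4) = 15.

15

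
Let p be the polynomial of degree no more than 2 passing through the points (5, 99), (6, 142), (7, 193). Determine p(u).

Using the Lagrange interpolation formula with nodes 5, 6, 7:
  L_0(u) = (u - 6)(u - 7) / 2
  L_1(u) = (u - 5)(u - 7) / -1
  L_2(u) = (u - 5)(u - 6) / 2
Then p(u) = 99·L_0(u) + 142·L_1(u) + 193·L_2(u).
Expanding and collecting terms gives p(u) = 4u^2 - u + 4.
Check: p(7) = 193. ✓

p(u) = 4u^2 - u + 4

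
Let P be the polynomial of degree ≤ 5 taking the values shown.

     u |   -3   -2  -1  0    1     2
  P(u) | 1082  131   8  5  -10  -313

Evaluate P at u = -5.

15500

Using the Lagrange interpolation formula with nodes -3, -2, -1, 0, 1, 2:
  L_0(u) = (u + 2)(u + 1)u(u - 1)(u - 2) / -120
  L_1(u) = (u + 3)(u + 1)u(u - 1)(u - 2) / 24
  L_2(u) = (u + 3)(u + 2)u(u - 1)(u - 2) / -12
  L_3(u) = (u + 3)(u + 2)(u + 1)(u - 1)(u - 2) / 12
  L_4(u) = (u + 3)(u + 2)(u + 1)u(u - 2) / -24
  L_5(u) = (u + 3)(u + 2)(u + 1)u(u - 1) / 120
Then P(u) = 1082·L_0(u) + 131·L_1(u) + 8·L_2(u) + 5·L_3(u) - 10·L_4(u) - 313·L_5(u).
Expanding and collecting terms gives P(u) = -6u⁵ - 6u⁴ - 4u³ + u + 5.
Evaluating at u = -5: P(-5) = 15500.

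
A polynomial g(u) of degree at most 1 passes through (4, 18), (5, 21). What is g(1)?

Using the Lagrange interpolation formula with nodes 4, 5:
  L_0(u) = (u - 5) / -1
  L_1(u) = (u - 4) / 1
Then g(u) = 18·L_0(u) + 21·L_1(u).
Expanding and collecting terms gives g(u) = 3u + 6.
Evaluating at u = 1: g(1) = 9.

9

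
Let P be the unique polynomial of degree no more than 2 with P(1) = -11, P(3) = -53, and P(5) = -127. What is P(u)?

Write P(u) = au^2 + bu + c. Substituting each data point gives a linear system:
  a + b + c = -11
  9a + 3b + c = -53
  25a + 5b + c = -127
Solving the system yields a = -4, b = -5, c = -2.
So P(u) = -4u^2 - 5u - 2.
Check: P(5) = -127. ✓

P(u) = -4u^2 - 5u - 2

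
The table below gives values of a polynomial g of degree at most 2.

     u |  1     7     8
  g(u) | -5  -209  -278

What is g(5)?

-101

Write g(u) = au^2 + bu + c. Substituting each data point gives a linear system:
  a + b + c = -5
  49a + 7b + c = -209
  64a + 8b + c = -278
Solving the system yields a = -5, b = 6, c = -6.
So g(u) = -5u² + 6u - 6.
Then g(5) = -101.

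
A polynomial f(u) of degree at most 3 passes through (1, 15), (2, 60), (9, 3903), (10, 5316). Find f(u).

Write f(u) = au^3 + bu^2 + cu + d. Substituting each data point gives a linear system:
  a + b + c + d = 15
  8a + 4b + 2c + d = 60
  729a + 81b + 9c + d = 3903
  1000a + 100b + 10c + d = 5316
Solving the system yields a = 5, b = 3, c = 1, d = 6.
So f(u) = 5u³ + 3u² + u + 6.
Check: f(10) = 5316. ✓

f(u) = 5u^3 + 3u^2 + u + 6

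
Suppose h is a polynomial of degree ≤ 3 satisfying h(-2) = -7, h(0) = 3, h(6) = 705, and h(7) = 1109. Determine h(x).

Using the Lagrange interpolation formula with nodes -2, 0, 6, 7:
  L_0(x) = x(x - 6)(x - 7) / -144
  L_1(x) = (x + 2)(x - 6)(x - 7) / 84
  L_2(x) = (x + 2)x(x - 7) / -48
  L_3(x) = (x + 2)x(x - 6) / 63
Then h(x) = -7·L_0(x) + 3·L_1(x) + 705·L_2(x) + 1109·L_3(x).
Expanding and collecting terms gives h(x) = 3x^3 + 2x^2 - 3x + 3.
Check: h(0) = 3. ✓

h(x) = 3x^3 + 2x^2 - 3x + 3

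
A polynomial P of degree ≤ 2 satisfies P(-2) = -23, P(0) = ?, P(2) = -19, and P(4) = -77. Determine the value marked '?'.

-1

On equispaced nodes a degree-2 polynomial has vanishing third forward difference, so
  - P(-2) + 3·P(0) - 3·P(2) + P(4) = 0.
Substituting the known values and solving for P(0):
  3·P(0) = -3
  P(0) = -1.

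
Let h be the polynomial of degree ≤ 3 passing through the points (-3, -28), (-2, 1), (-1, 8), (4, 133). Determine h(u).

Write h(u) = au^3 + bu^2 + cu + d. Substituting each data point gives a linear system:
  -27a + 9b - 3c + d = -28
  -8a + 4b - 2c + d = 1
  -a + b - c + d = 8
  64a + 16b + 4c + d = 133
Solving the system yields a = 2, b = 1, c = -4, d = 5.
So h(u) = 2u^3 + u^2 - 4u + 5.
Check: h(4) = 133. ✓

h(u) = 2u^3 + u^2 - 4u + 5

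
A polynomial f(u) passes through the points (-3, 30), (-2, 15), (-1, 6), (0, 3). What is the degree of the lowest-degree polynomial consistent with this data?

2

Forward differences of the values at u = -3, -2, -1, 0:
  f  : 30  15  6  3
  Δ  : -15  -9  -3
  Δ^2: 6  6
  Δ^3: 0
The second differences are constant (6) and nonzero, while all higher differences vanish, so the minimal degree is 2.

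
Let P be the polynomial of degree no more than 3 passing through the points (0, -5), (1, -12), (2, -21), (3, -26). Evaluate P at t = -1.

Using the Lagrange interpolation formula with nodes 0, 1, 2, 3:
  L_0(t) = (t - 1)(t - 2)(t - 3) / -6
  L_1(t) = t(t - 2)(t - 3) / 2
  L_2(t) = t(t - 1)(t - 3) / -2
  L_3(t) = t(t - 1)(t - 2) / 6
Then P(t) = -5·L_0(t) - 12·L_1(t) - 21·L_2(t) - 26·L_3(t).
Expanding and collecting terms gives P(t) = t^3 - 4t^2 - 4t - 5.
Evaluating at t = -1: P(-1) = -6.

-6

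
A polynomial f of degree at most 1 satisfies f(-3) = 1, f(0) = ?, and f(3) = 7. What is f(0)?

On equispaced nodes a degree-1 polynomial has vanishing second forward difference, so
  f(-3) - 2·f(0) + f(3) = 0.
Substituting the known values and solving for f(0):
  -2·f(0) = -8
  f(0) = 4.

4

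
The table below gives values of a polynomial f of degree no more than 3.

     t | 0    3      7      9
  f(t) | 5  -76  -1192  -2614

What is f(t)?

f(t) = -4t^3 + 4t^2 - 3t + 5

Using the Lagrange interpolation formula with nodes 0, 3, 7, 9:
  L_0(t) = (t - 3)(t - 7)(t - 9) / -189
  L_1(t) = t(t - 7)(t - 9) / 72
  L_2(t) = t(t - 3)(t - 9) / -56
  L_3(t) = t(t - 3)(t - 7) / 108
Then f(t) = 5·L_0(t) - 76·L_1(t) - 1192·L_2(t) - 2614·L_3(t).
Expanding and collecting terms gives f(t) = -4t³ + 4t² - 3t + 5.
Check: f(0) = 5. ✓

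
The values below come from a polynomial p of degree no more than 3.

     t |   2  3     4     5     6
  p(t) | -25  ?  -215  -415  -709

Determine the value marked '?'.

On equispaced nodes a degree-3 polynomial has vanishing fourth forward difference, so
  p(2) - 4·p(3) + 6·p(4) - 4·p(5) + p(6) = 0.
Substituting the known values and solving for p(3):
  -4·p(3) = 364
  p(3) = -91.

-91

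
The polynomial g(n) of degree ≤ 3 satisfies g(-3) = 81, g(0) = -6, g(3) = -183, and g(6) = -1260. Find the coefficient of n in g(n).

Write g(n) = an^3 + bn^2 + cn + d. Substituting each data point gives a linear system:
  -27a + 9b - 3c + d = 81
  d = -6
  27a + 9b + 3c + d = -183
  216a + 36b + 6c + d = -1260
Solving the system yields a = -5, b = -5, c = 1, d = -6.
So g(n) = -5n^3 - 5n^2 + n - 6.
The coefficient of n is 1.

1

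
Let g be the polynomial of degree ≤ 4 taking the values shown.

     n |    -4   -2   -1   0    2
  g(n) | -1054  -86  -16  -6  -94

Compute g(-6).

Using the Lagrange interpolation formula with nodes -4, -2, -1, 0, 2:
  L_0(n) = (n + 2)(n + 1)n(n - 2) / 144
  L_1(n) = (n + 4)(n + 1)n(n - 2) / -16
  L_2(n) = (n + 4)(n + 2)n(n - 2) / 9
  L_3(n) = (n + 4)(n + 2)(n + 1)(n - 2) / -16
  L_4(n) = (n + 4)(n + 2)(n + 1)n / 144
Then g(n) = -1054·L_0(n) - 86·L_1(n) - 16·L_2(n) - 6·L_3(n) - 94·L_4(n).
Expanding and collecting terms gives g(n) = -4n^4 - n^3 - 5n^2 + 2n - 6.
Evaluating at n = -6: g(-6) = -5166.

-5166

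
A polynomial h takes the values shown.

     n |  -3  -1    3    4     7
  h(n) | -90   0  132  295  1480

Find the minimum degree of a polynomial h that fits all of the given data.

Divided differences on the nodes -3, -1, 3, 4, 7:
  order 0: -90  0  132  295  1480
  order 1: 45  33  163  395
  order 2: -2  26  58
  order 3: 4  4
  order 4: 0
The order-3 divided differences are all 4 (nonzero) and every higher order vanishes, so the data lies on a polynomial of degree exactly 3.

3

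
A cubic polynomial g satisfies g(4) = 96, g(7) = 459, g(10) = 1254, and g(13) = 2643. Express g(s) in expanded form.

g(s) = s^3 + 3s^2 - 5s + 4

Using the Lagrange interpolation formula with nodes 4, 7, 10, 13:
  L_0(s) = (s - 7)(s - 10)(s - 13) / -162
  L_1(s) = (s - 4)(s - 10)(s - 13) / 54
  L_2(s) = (s - 4)(s - 7)(s - 13) / -54
  L_3(s) = (s - 4)(s - 7)(s - 10) / 162
Then g(s) = 96·L_0(s) + 459·L_1(s) + 1254·L_2(s) + 2643·L_3(s).
Expanding and collecting terms gives g(s) = s³ + 3s² - 5s + 4.
Check: g(4) = 96. ✓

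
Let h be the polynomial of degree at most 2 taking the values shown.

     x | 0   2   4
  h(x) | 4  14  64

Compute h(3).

34

Using the Lagrange interpolation formula with nodes 0, 2, 4:
  L_0(x) = (x - 2)(x - 4) / 8
  L_1(x) = x(x - 4) / -4
  L_2(x) = x(x - 2) / 8
Then h(x) = 4·L_0(x) + 14·L_1(x) + 64·L_2(x).
Expanding and collecting terms gives h(x) = 5x² - 5x + 4.
Evaluating at x = 3: h(3) = 34.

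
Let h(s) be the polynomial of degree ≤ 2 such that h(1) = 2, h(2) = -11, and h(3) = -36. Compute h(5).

-122

Using the Lagrange interpolation formula with nodes 1, 2, 3:
  L_0(s) = (s - 2)(s - 3) / 2
  L_1(s) = (s - 1)(s - 3) / -1
  L_2(s) = (s - 1)(s - 2) / 2
Then h(s) = 2·L_0(s) - 11·L_1(s) - 36·L_2(s).
Expanding and collecting terms gives h(s) = -6s^2 + 5s + 3.
Evaluating at s = 5: h(5) = -122.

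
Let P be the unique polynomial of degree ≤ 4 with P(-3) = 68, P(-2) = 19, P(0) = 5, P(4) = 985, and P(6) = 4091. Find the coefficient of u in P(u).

Write P(u) = au^4 + bu^3 + cu^2 + du + e. Substituting each data point gives a linear system:
  81a - 27b + 9c - 3d + e = 68
  16a - 8b + 4c - 2d + e = 19
  e = 5
  256a + 64b + 16c + 4d + e = 985
  1296a + 216b + 36c + 6d + e = 4091
Solving the system yields a = 2, b = 6, c = 6, d = -3, e = 5.
So P(u) = 2u^4 + 6u^3 + 6u^2 - 3u + 5.
The coefficient of u is -3.

-3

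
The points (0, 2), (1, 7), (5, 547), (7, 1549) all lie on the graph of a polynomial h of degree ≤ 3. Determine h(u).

Write h(u) = au^3 + bu^2 + cu + d. Substituting each data point gives a linear system:
  d = 2
  a + b + c + d = 7
  125a + 25b + 5c + d = 547
  343a + 49b + 7c + d = 1549
Solving the system yields a = 5, b = -4, c = 4, d = 2.
So h(u) = 5u^3 - 4u^2 + 4u + 2.
Check: h(5) = 547. ✓

h(u) = 5u^3 - 4u^2 + 4u + 2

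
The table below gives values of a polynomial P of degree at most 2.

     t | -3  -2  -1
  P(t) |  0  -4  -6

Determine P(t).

P(t) = t^2 + t - 6

Write P(t) = at^2 + bt + c. Substituting each data point gives a linear system:
  9a - 3b + c = 0
  4a - 2b + c = -4
  a - b + c = -6
Solving the system yields a = 1, b = 1, c = -6.
So P(t) = t² + t - 6.
Check: P(-1) = -6. ✓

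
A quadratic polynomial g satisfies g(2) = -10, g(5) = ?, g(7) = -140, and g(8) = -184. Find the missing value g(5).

The 3 known points determine the degree-2 polynomial uniquely.
Write g(s) = as^2 + bs + c. Substituting each data point gives a linear system:
  4a + 2b + c = -10
  49a + 7b + c = -140
  64a + 8b + c = -184
Solving the system yields a = -3, b = 1, c = 0.
So g(s) = -3s² + s.
Then g(5) = -70.

-70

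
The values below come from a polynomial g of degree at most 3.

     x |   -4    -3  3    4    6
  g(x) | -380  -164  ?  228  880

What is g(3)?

82

The 4 known points determine the degree-3 polynomial uniquely.
Write g(x) = ax^3 + bx^2 + cx + d. Substituting each data point gives a linear system:
  -64a + 16b - 4c + d = -380
  -27a + 9b - 3c + d = -164
  64a + 16b + 4c + d = 228
  216a + 36b + 6c + d = 880
Solving the system yields a = 5, b = -5, c = -4, d = 4.
So g(x) = 5x^3 - 5x^2 - 4x + 4.
Then g(3) = 82.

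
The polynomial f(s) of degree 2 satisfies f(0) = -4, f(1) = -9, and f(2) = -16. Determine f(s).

f(s) = -s^2 - 4s - 4

Write f(s) = as^2 + bs + c. Substituting each data point gives a linear system:
  c = -4
  a + b + c = -9
  4a + 2b + c = -16
Solving the system yields a = -1, b = -4, c = -4.
So f(s) = -s² - 4s - 4.
Check: f(0) = -4. ✓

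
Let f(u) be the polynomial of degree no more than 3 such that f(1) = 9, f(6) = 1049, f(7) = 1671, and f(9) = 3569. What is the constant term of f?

5

Write f(u) = au^3 + bu^2 + cu + d. Substituting each data point gives a linear system:
  a + b + c + d = 9
  216a + 36b + 6c + d = 1049
  343a + 49b + 7c + d = 1671
  729a + 81b + 9c + d = 3569
Solving the system yields a = 5, b = -1, c = 0, d = 5.
So f(u) = 5u³ - u² + 5.
The constant term is 5.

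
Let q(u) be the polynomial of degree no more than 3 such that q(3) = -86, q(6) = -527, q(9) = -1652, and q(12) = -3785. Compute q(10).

-2235

Forward differences of the values at u = 3, 6, 9, 12:
  q  : -86  -527  -1652  -3785
  Δ  : -441  -1125  -2133
  Δ^2: -684  -1008
  Δ^3: -324
The third differences are constant, confirming degree 3.
Interpolating (Newton forward form) and evaluating at u = 10 gives q(10) = -2235.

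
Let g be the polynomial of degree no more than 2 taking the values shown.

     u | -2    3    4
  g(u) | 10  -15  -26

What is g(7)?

-71

Write g(u) = au^2 + bu + c. Substituting each data point gives a linear system:
  4a - 2b + c = 10
  9a + 3b + c = -15
  16a + 4b + c = -26
Solving the system yields a = -1, b = -4, c = 6.
So g(u) = -u² - 4u + 6.
Then g(7) = -71.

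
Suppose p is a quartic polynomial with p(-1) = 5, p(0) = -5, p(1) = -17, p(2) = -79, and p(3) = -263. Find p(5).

-1405

Write p(n) = an^4 + bn^3 + cn^2 + dn + e. Substituting each data point gives a linear system:
  a - b + c - d + e = 5
  e = -5
  a + b + c + d + e = -17
  16a + 8b + 4c + 2d + e = -79
  81a + 27b + 9c + 3d + e = -263
Solving the system yields a = -1, b = -6, c = 0, d = -5, e = -5.
So p(n) = -n^4 - 6n^3 - 5n - 5.
Then p(5) = -1405.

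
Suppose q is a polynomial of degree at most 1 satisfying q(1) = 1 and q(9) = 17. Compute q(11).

21

Using the Lagrange interpolation formula with nodes 1, 9:
  L_0(u) = (u - 9) / -8
  L_1(u) = (u - 1) / 8
Then q(u) = 1·L_0(u) + 17·L_1(u).
Expanding and collecting terms gives q(u) = 2u - 1.
Evaluating at u = 11: q(11) = 21.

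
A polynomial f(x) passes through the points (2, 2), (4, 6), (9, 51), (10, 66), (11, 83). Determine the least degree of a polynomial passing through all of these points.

Divided differences on the nodes 2, 4, 9, 10, 11:
  order 0: 2  6  51  66  83
  order 1: 2  9  15  17
  order 2: 1  1  1
  order 3: 0  0
  order 4: 0
The order-2 divided differences are all 1 (nonzero) and every higher order vanishes, so the data lies on a polynomial of degree exactly 2.

2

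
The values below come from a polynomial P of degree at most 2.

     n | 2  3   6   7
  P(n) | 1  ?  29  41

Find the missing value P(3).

5

The 3 known points determine the degree-2 polynomial uniquely.
Write P(n) = an^2 + bn + c. Substituting each data point gives a linear system:
  4a + 2b + c = 1
  36a + 6b + c = 29
  49a + 7b + c = 41
Solving the system yields a = 1, b = -1, c = -1.
So P(n) = n² - n - 1.
Then P(3) = 5.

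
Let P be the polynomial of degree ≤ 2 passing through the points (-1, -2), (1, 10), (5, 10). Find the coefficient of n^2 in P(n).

Write P(n) = an^2 + bn + c. Substituting each data point gives a linear system:
  a - b + c = -2
  a + b + c = 10
  25a + 5b + c = 10
Solving the system yields a = -1, b = 6, c = 5.
So P(n) = -n² + 6n + 5.
The leading coefficient is -1.

-1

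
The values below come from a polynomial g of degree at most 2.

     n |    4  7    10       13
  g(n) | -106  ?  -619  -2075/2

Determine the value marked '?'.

-617/2

The 3 known points determine the degree-2 polynomial uniquely.
Write g(n) = an^2 + bn + c. Substituting each data point gives a linear system:
  16a + 4b + c = -106
  100a + 10b + c = -619
  169a + 13b + c = -2075/2
Solving the system yields a = -6, b = -3/2, c = -4.
So g(n) = -6n^2 - (3/2)n - 4.
Then g(7) = -617/2.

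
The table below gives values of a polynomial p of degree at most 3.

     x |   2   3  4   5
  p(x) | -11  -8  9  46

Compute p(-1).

Forward differences of the values at x = 2, 3, 4, 5:
  p  : -11  -8  9  46
  Δ  : 3  17  37
  Δ^2: 14  20
  Δ^3: 6
The third differences are constant, confirming degree 3.
Interpolating (Newton forward form) and evaluating at x = -1 gives p(-1) = 4.

4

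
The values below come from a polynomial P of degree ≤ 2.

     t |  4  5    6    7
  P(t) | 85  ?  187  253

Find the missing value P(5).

131

On equispaced nodes a degree-2 polynomial has vanishing third forward difference, so
  - P(4) + 3·P(5) - 3·P(6) + P(7) = 0.
Substituting the known values and solving for P(5):
  3·P(5) = 393
  P(5) = 131.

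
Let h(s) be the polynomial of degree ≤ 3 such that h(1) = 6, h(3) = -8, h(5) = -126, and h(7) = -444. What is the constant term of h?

Write h(s) = as^3 + bs^2 + cs + d. Substituting each data point gives a linear system:
  a + b + c + d = 6
  27a + 9b + 3c + d = -8
  125a + 25b + 5c + d = -126
  343a + 49b + 7c + d = -444
Solving the system yields a = -2, b = 5, c = -1, d = 4.
So h(s) = -2s^3 + 5s^2 - s + 4.
The constant term is 4.

4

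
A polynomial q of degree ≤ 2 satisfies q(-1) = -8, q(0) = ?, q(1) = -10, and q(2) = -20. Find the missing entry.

The 3 known points determine the degree-2 polynomial uniquely.
Write q(t) = at^2 + bt + c. Substituting each data point gives a linear system:
  a - b + c = -8
  a + b + c = -10
  4a + 2b + c = -20
Solving the system yields a = -3, b = -1, c = -6.
So q(t) = -3t^2 - t - 6.
Then q(0) = -6.

-6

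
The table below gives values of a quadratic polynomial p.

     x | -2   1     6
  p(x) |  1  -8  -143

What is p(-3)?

-8

Using the Lagrange interpolation formula with nodes -2, 1, 6:
  L_0(x) = (x - 1)(x - 6) / 24
  L_1(x) = (x + 2)(x - 6) / -15
  L_2(x) = (x + 2)(x - 1) / 40
Then p(x) = 1·L_0(x) - 8·L_1(x) - 143·L_2(x).
Expanding and collecting terms gives p(x) = -3x^2 - 6x + 1.
Evaluating at x = -3: p(-3) = -8.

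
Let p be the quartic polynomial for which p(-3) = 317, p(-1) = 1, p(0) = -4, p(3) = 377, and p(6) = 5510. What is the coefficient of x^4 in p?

Write p(x) = ax^4 + bx^3 + cx^2 + dx + e. Substituting each data point gives a linear system:
  81a - 27b + 9c - 3d + e = 317
  a - b + c - d + e = 1
  e = -4
  81a + 27b + 9c + 3d + e = 377
  1296a + 216b + 36c + 6d + e = 5510
Solving the system yields a = 4, b = 1, c = 3, d = 1, e = -4.
So p(x) = 4x^4 + x^3 + 3x^2 + x - 4.
The leading coefficient is 4.

4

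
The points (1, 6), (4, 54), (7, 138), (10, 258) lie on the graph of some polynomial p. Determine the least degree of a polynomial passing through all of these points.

2

Forward differences of the values at x = 1, 4, 7, 10:
  p  : 6  54  138  258
  Δ  : 48  84  120
  Δ^2: 36  36
  Δ^3: 0
The second differences are constant (36) and nonzero, while all higher differences vanish, so the minimal degree is 2.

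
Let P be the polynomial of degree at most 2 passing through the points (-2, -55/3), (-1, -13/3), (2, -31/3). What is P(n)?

Write P(n) = an^2 + bn + c. Substituting each data point gives a linear system:
  4a - 2b + c = -55/3
  a - b + c = -13/3
  4a + 2b + c = -31/3
Solving the system yields a = -4, b = 2, c = 5/3.
So P(n) = -4n² + 2n + 5/3.
Check: P(2) = -31/3. ✓

P(n) = -4n^2 + 2n + 5/3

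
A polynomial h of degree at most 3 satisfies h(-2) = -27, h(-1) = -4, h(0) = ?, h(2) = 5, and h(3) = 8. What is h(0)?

5

The 4 known points determine the degree-3 polynomial uniquely.
Write h(n) = an^3 + bn^2 + cn + d. Substituting each data point gives a linear system:
  -8a + 4b - 2c + d = -27
  -a + b - c + d = -4
  8a + 4b + 2c + d = 5
  27a + 9b + 3c + d = 8
Solving the system yields a = 1, b = -4, c = 4, d = 5.
So h(n) = n^3 - 4n^2 + 4n + 5.
Then h(0) = 5.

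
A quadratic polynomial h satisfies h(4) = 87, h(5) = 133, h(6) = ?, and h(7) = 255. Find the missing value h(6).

The 3 known points determine the degree-2 polynomial uniquely.
Write h(x) = ax^2 + bx + c. Substituting each data point gives a linear system:
  16a + 4b + c = 87
  25a + 5b + c = 133
  49a + 7b + c = 255
Solving the system yields a = 5, b = 1, c = 3.
So h(x) = 5x^2 + x + 3.
Then h(6) = 189.

189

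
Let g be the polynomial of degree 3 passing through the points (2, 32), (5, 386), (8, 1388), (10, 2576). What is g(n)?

g(n) = 2n^3 + 6n^2 - 2n - 4

Using the Lagrange interpolation formula with nodes 2, 5, 8, 10:
  L_0(n) = (n - 5)(n - 8)(n - 10) / -144
  L_1(n) = (n - 2)(n - 8)(n - 10) / 45
  L_2(n) = (n - 2)(n - 5)(n - 10) / -36
  L_3(n) = (n - 2)(n - 5)(n - 8) / 80
Then g(n) = 32·L_0(n) + 386·L_1(n) + 1388·L_2(n) + 2576·L_3(n).
Expanding and collecting terms gives g(n) = 2n³ + 6n² - 2n - 4.
Check: g(8) = 1388. ✓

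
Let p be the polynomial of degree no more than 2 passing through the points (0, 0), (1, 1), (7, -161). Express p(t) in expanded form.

Using the Lagrange interpolation formula with nodes 0, 1, 7:
  L_0(t) = (t - 1)(t - 7) / 7
  L_1(t) = t(t - 7) / -6
  L_2(t) = t(t - 1) / 42
Then p(t) = 0·L_0(t) + 1·L_1(t) - 161·L_2(t).
Expanding and collecting terms gives p(t) = -4t^2 + 5t.
Check: p(7) = -161. ✓

p(t) = -4t^2 + 5t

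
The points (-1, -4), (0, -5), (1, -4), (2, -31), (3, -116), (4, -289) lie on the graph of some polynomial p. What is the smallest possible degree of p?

Forward differences of the values at n = -1, 0, 1, 2, 3, 4:
  p  : -4  -5  -4  -31  -116  -289
  Δ  : -1  1  -27  -85  -173
  Δ^2: 2  -28  -58  -88
  Δ^3: -30  -30  -30
  Δ^4: 0  0
  Δ^5: 0
The third differences are constant (-30) and nonzero, while all higher differences vanish, so the minimal degree is 3.

3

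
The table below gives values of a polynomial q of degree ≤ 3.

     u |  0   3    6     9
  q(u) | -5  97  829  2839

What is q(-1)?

Using the Lagrange interpolation formula with nodes 0, 3, 6, 9:
  L_0(u) = (u - 3)(u - 6)(u - 9) / -162
  L_1(u) = u(u - 6)(u - 9) / 54
  L_2(u) = u(u - 3)(u - 9) / -54
  L_3(u) = u(u - 3)(u - 6) / 162
Then q(u) = -5·L_0(u) + 97·L_1(u) + 829·L_2(u) + 2839·L_3(u).
Expanding and collecting terms gives q(u) = 4u³ - u² + u - 5.
Evaluating at u = -1: q(-1) = -11.

-11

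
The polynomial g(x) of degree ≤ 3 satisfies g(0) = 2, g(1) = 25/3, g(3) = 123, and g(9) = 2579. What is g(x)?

Write g(x) = ax^3 + bx^2 + cx + d. Substituting each data point gives a linear system:
  d = 2
  a + b + c + d = 25/3
  27a + 9b + 3c + d = 123
  729a + 81b + 9c + d = 2579
Solving the system yields a = 3, b = 5, c = -5/3, d = 2.
So g(x) = 3x³ + 5x² - (5/3)x + 2.
Check: g(3) = 123. ✓

g(x) = 3x^3 + 5x^2 - (5/3)x + 2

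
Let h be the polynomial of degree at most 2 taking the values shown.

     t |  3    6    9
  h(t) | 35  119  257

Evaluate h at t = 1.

9

Using the Lagrange interpolation formula with nodes 3, 6, 9:
  L_0(t) = (t - 6)(t - 9) / 18
  L_1(t) = (t - 3)(t - 9) / -9
  L_2(t) = (t - 3)(t - 6) / 18
Then h(t) = 35·L_0(t) + 119·L_1(t) + 257·L_2(t).
Expanding and collecting terms gives h(t) = 3t^2 + t + 5.
Evaluating at t = 1: h(1) = 9.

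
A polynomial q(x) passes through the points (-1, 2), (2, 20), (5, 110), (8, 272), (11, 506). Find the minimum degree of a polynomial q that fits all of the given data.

2

Forward differences of the values at x = -1, 2, 5, 8, 11:
  q  : 2  20  110  272  506
  Δ  : 18  90  162  234
  Δ^2: 72  72  72
  Δ^3: 0  0
  Δ^4: 0
The second differences are constant (72) and nonzero, while all higher differences vanish, so the minimal degree is 2.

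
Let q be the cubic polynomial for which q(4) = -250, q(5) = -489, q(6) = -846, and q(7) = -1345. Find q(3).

Forward differences of the values at s = 4, 5, 6, 7:
  q  : -250  -489  -846  -1345
  Δ  : -239  -357  -499
  Δ^2: -118  -142
  Δ^3: -24
The third differences are constant, confirming degree 3.
Interpolating (Newton forward form) and evaluating at s = 3 gives q(3) = -105.

-105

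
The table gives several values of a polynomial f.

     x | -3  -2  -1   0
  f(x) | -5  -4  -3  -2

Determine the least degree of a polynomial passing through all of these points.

Forward differences of the values at x = -3, -2, -1, 0:
  f  : -5  -4  -3  -2
  Δ  : 1  1  1
  Δ^2: 0  0
  Δ^3: 0
The first differences are constant (1) and nonzero, while all higher differences vanish, so the minimal degree is 1.

1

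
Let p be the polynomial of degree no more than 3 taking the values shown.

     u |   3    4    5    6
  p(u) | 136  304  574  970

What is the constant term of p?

4

Write p(u) = au^3 + bu^2 + cu + d. Substituting each data point gives a linear system:
  27a + 9b + 3c + d = 136
  64a + 16b + 4c + d = 304
  125a + 25b + 5c + d = 574
  216a + 36b + 6c + d = 970
Solving the system yields a = 4, b = 3, c = -1, d = 4.
So p(u) = 4u^3 + 3u^2 - u + 4.
The constant term is 4.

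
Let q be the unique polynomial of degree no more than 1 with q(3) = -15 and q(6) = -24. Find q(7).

-27

Using the Lagrange interpolation formula with nodes 3, 6:
  L_0(n) = (n - 6) / -3
  L_1(n) = (n - 3) / 3
Then q(n) = -15·L_0(n) - 24·L_1(n).
Expanding and collecting terms gives q(n) = -3n - 6.
Evaluating at n = 7: q(7) = -27.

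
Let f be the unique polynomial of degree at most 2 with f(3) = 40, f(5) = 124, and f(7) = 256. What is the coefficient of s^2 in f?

Write f(s) = as^2 + bs + c. Substituting each data point gives a linear system:
  9a + 3b + c = 40
  25a + 5b + c = 124
  49a + 7b + c = 256
Solving the system yields a = 6, b = -6, c = 4.
So f(s) = 6s² - 6s + 4.
The leading coefficient is 6.

6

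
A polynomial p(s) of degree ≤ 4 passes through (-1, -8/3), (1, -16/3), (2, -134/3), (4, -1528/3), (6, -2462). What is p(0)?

4

Write p(s) = as^4 + bs^3 + cs^2 + ds + e. Substituting each data point gives a linear system:
  a - b + c - d + e = -8/3
  a + b + c + d + e = -16/3
  16a + 8b + 4c + 2d + e = -134/3
  256a + 64b + 16c + 4d + e = -1528/3
  1296a + 216b + 36c + 6d + e = -2462
Solving the system yields a = -2, b = 5/3, c = -6, d = -3, e = 4.
So p(s) = -2s^4 + (5/3)s^3 - 6s^2 - 3s + 4.
Then p(0) = 4.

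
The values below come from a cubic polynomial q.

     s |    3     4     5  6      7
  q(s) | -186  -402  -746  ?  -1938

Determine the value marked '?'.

-1248

The 4 known points determine the degree-3 polynomial uniquely.
Write q(s) = as^3 + bs^2 + cs + d. Substituting each data point gives a linear system:
  27a + 9b + 3c + d = -186
  64a + 16b + 4c + d = -402
  125a + 25b + 5c + d = -746
  343a + 49b + 7c + d = -1938
Solving the system yields a = -5, b = -4, c = -3, d = -6.
So q(s) = -5s³ - 4s² - 3s - 6.
Then q(6) = -1248.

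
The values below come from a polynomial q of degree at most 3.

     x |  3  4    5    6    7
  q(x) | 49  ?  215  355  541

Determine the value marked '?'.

On equispaced nodes a degree-3 polynomial has vanishing fourth forward difference, so
  q(3) - 4·q(4) + 6·q(5) - 4·q(6) + q(7) = 0.
Substituting the known values and solving for q(4):
  -4·q(4) = -460
  q(4) = 115.

115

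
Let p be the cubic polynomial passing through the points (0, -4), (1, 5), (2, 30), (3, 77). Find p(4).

152

Using the Lagrange interpolation formula with nodes 0, 1, 2, 3:
  L_0(s) = (s - 1)(s - 2)(s - 3) / -6
  L_1(s) = s(s - 2)(s - 3) / 2
  L_2(s) = s(s - 1)(s - 3) / -2
  L_3(s) = s(s - 1)(s - 2) / 6
Then p(s) = -4·L_0(s) + 5·L_1(s) + 30·L_2(s) + 77·L_3(s).
Expanding and collecting terms gives p(s) = s^3 + 5s^2 + 3s - 4.
Evaluating at s = 4: p(4) = 152.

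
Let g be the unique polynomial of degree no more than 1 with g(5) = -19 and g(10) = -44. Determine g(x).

Write g(x) = ax + b. Substituting each data point gives a linear system:
  5a + b = -19
  10a + b = -44
Solving the system yields a = -5, b = 6.
So g(x) = -5x + 6.
Check: g(10) = -44. ✓

g(x) = -5x + 6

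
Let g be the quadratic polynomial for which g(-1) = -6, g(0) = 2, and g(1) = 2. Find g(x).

g(x) = -4x^2 + 4x + 2

Write g(x) = ax^2 + bx + c. Substituting each data point gives a linear system:
  a - b + c = -6
  c = 2
  a + b + c = 2
Solving the system yields a = -4, b = 4, c = 2.
So g(x) = -4x² + 4x + 2.
Check: g(1) = 2. ✓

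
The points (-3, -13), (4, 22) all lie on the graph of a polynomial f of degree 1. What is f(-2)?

Using the Lagrange interpolation formula with nodes -3, 4:
  L_0(t) = (t - 4) / -7
  L_1(t) = (t + 3) / 7
Then f(t) = -13·L_0(t) + 22·L_1(t).
Expanding and collecting terms gives f(t) = 5t + 2.
Evaluating at t = -2: f(-2) = -8.

-8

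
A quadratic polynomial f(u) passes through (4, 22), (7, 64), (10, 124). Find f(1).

-2

Forward differences of the values at u = 4, 7, 10:
  f  : 22  64  124
  Δ  : 42  60
  Δ^2: 18
The second differences are constant, confirming degree 2.
Interpolating (Newton forward form) and evaluating at u = 1 gives f(1) = -2.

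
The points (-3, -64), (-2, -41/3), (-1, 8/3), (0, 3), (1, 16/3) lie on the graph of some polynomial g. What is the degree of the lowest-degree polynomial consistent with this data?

3

Forward differences of the values at s = -3, -2, -1, 0, 1:
  g  : -64  -41/3  8/3  3  16/3
  Δ  : 151/3  49/3  1/3  7/3
  Δ^2: -34  -16  2
  Δ^3: 18  18
  Δ^4: 0
The third differences are constant (18) and nonzero, while all higher differences vanish, so the minimal degree is 3.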